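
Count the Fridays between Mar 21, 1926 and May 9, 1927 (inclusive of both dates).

59

Mar 21, 1926 is a Sunday.
From Mar 21, 1926 to May 9, 1927 is 415 days inclusive.
415 = 7 × 59 + 2, so there are 59 full weeks plus 2 extra days.
Each full week contributes one Friday: 59 so far.
The 2 extra days are Sunday, Monday — none qualify.
Total: 59 + 0 = 59.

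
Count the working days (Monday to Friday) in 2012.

261

January 1, 2012 is a Sunday.
From January 1, 2012 to December 31, 2012 is 366 days inclusive.
366 = 7 × 52 + 2, so there are 52 full weeks plus 2 extra days.
Each full week contributes 5 weekdays (Mon–Fri): 52 × 5 = 260.
The 2 extra days are Sunday, Monday — 1 of them qualifies.
Total: 260 + 1 = 261.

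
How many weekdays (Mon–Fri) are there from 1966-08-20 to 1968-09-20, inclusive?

1966-08-20 is a Saturday.
That's 763 days from start to end, counting both.
763 = 7 × 109, so the span is exactly 109 full weeks.
Each full week contributes 5 weekdays (Mon–Fri): 109 × 5 = 545.

545 weekdays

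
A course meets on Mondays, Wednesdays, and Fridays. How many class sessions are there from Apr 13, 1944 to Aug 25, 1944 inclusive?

58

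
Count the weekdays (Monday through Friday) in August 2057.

23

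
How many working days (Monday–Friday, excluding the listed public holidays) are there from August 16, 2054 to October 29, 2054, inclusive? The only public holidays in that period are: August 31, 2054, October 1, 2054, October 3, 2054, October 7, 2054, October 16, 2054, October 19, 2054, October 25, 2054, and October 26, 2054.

August 16, 2054 is a Sunday.
That's 75 days from start to end, counting both.
75 = 7 × 10 + 5, so there are 10 full weeks plus 5 extra days.
Each full week contributes 5 weekdays (Mon–Fri): 10 × 5 = 50.
The 5 extra days are Sunday, Monday, Tuesday, Wednesday, Thursday — 4 of them qualify.
Total: 50 + 4 = 54.
Holidays: August 31, 2054 (Mon); October 1, 2054 (Thu); October 3, 2054 (Sat); October 7, 2054 (Wed); October 16, 2054 (Fri); October 19, 2054 (Mon); October 25, 2054 (Sun); October 26, 2054 (Mon).
6 of the 8 holidays fall on weekdays; the rest are weekends and were already excluded.
Business days: 54 − 6 = 48.

48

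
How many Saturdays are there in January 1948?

1948-01-01 is a Thursday.
From 1948-01-01 to 1948-01-31 is 31 days inclusive.
31 = 7 × 4 + 3, so there are 4 full weeks plus 3 extra days.
Each full week contributes one Saturday: 4 so far.
The 3 extra days are Thursday, Friday, Saturday — 1 of them qualifies.
Total: 4 + 1 = 5.

5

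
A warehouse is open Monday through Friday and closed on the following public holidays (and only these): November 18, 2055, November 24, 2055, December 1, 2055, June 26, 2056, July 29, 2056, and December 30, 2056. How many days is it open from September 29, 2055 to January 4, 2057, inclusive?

328 working days

September 29, 2055 is a Wednesday.
That's 464 days from start to end, counting both.
464 = 7 × 66 + 2, so there are 66 full weeks plus 2 extra days.
Each full week contributes 5 weekdays (Mon–Fri): 66 × 5 = 330.
The 2 extra days are Wed, Thu — 2 of them qualify.
Total: 330 + 2 = 332.
Holidays: November 18, 2055 (Thu); November 24, 2055 (Wed); December 1, 2055 (Wed); June 26, 2056 (Mon); July 29, 2056 (Sat); December 30, 2056 (Sat).
4 of the 6 holidays fall on weekdays; the rest are weekends and were already excluded.
Business days: 332 − 4 = 328.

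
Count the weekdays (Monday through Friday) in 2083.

1 January 2083 is a Friday.
The range spans 365 days (inclusive of both endpoints).
365 = 7 × 52 + 1, so there are 52 full weeks plus 1 extra day.
Each full week contributes 5 weekdays (Mon–Fri): 52 × 5 = 260.
The 1 extra day is Friday — 1 of them qualifies.
Total: 260 + 1 = 261.

261 weekdays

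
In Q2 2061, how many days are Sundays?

13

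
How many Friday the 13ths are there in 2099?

3

The 13th falls on a Friday when the month's 13th has weekday Fri.
Jan 13 is Tue; Feb 13 is Fri ✓; Mar 13 is Fri ✓; Apr 13 is Mon; May 13 is Wed; Jun 13 is Sat; Jul 13 is Mon; Aug 13 is Thu; Sep 13 is Sun; Oct 13 is Tue; Nov 13 is Fri ✓; Dec 13 is Sun.
Friday the 13ths: Feb, Mar, Nov.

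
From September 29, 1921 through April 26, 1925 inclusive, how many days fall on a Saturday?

September 29, 1921 is a Thursday.
From September 29, 1921 to April 26, 1925 is 1306 days inclusive.
1306 = 7 × 186 + 4, so there are 186 full weeks plus 4 extra days.
Each full week contributes one Saturday: 186 so far.
The 4 extra days are Thursday, Friday, Saturday, Sunday — 1 of them qualifies.
Total: 186 + 1 = 187.

187 Saturdays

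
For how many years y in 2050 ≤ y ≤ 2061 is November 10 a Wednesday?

Day of week of November 10 in each year:
2050: Thu, 2051: Fri, 2052: Sun, 2053: Mon, 2054: Tue, 2055: Wed ✓, 2056: Fri, 2057: Sat, 2058: Sun, 2059: Mon, 2060: Wed ✓, 2061: Thu
Wednesdays: 2055, 2060.

2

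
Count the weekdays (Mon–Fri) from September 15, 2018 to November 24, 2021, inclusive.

833 weekdays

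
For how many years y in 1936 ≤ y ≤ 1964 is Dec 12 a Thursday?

Day of week of December 12 in each year:
1936: Sat, 1937: Sun, 1938: Mon, 1939: Tue, 1940: Thu ✓, 1941: Fri, 1942: Sat, 1943: Sun, 1944: Tue, 1945: Wed, 1946: Thu ✓, 1947: Fri, 1948: Sun, 1949: Mon, 1950: Tue, 1951: Wed, 1952: Fri, 1953: Sat, 1954: Sun, 1955: Mon, 1956: Wed, 1957: Thu ✓, 1958: Fri, 1959: Sat, 1960: Mon, 1961: Tue, 1962: Wed, 1963: Thu ✓, 1964: Sat
Thursdays: 1940, 1946, 1957, 1963.

4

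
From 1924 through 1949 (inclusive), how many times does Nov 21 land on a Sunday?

Day of week of November 21 in each year:
1924: Fri, 1925: Sat, 1926: Sun ✓, 1927: Mon, 1928: Wed, 1929: Thu, 1930: Fri, 1931: Sat, 1932: Mon, 1933: Tue, 1934: Wed, 1935: Thu, 1936: Sat, 1937: Sun ✓, 1938: Mon, 1939: Tue, 1940: Thu, 1941: Fri, 1942: Sat, 1943: Sun ✓, 1944: Tue, 1945: Wed, 1946: Thu, 1947: Fri, 1948: Sun ✓, 1949: Mon
Sundays: 1926, 1937, 1943, 1948.

4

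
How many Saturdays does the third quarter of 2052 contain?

13

1 July 2052 is a Monday.
From 1 July 2052 to 30 September 2052 is 92 days inclusive.
92 = 7 × 13 + 1, so there are 13 full weeks plus 1 extra day.
Each full week contributes one Saturday: 13 so far.
The 1 extra day is Mon — none qualify.
Total: 13 + 0 = 13.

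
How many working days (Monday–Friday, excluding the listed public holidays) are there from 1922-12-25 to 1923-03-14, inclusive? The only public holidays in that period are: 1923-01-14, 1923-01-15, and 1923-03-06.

1922-12-25 is a Monday.
That's 80 days from start to end, counting both.
80 = 7 × 11 + 3, so there are 11 full weeks plus 3 extra days.
Each full week contributes 5 weekdays (Mon–Fri): 11 × 5 = 55.
The 3 extra days are Monday, Tuesday, Wednesday — 3 of them qualify.
Total: 55 + 3 = 58.
Holidays: 1923-01-14 (Sun); 1923-01-15 (Mon); 1923-03-06 (Tue).
2 of the 3 holidays fall on weekdays; the rest are weekends and were already excluded.
Business days: 58 − 2 = 56.

56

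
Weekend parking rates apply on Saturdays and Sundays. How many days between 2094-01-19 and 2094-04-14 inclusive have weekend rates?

2094-01-19 is a Tuesday.
That's 86 days from start to end, counting both.
86 = 7 × 12 + 2, so there are 12 full weeks plus 2 extra days.
Each full week contributes 2 weekend days (Sat, Sun): 12 × 2 = 24.
The 2 extra days are Tuesday, Wednesday — none qualify.
Total: 24 + 0 = 24.

24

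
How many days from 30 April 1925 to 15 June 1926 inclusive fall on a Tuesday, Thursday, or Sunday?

177

30 April 1925 is a Thursday.
The range spans 412 days (inclusive of both endpoints).
412 = 7 × 58 + 6, so there are 58 full weeks plus 6 extra days.
Each full week contributes 3 days from the set (Tue, Thu, Sun): 58 × 3 = 174.
The 6 extra days are Thursday, Friday, Saturday, Sunday, Monday, Tuesday — 3 of them qualify.
Total: 174 + 3 = 177.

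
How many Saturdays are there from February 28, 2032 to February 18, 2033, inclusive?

February 28, 2032 is a Saturday.
The range spans 357 days (inclusive of both endpoints).
357 = 7 × 51, so the span is exactly 51 full weeks.
Each full week contributes one Saturday: 51 so far.
Total: 51.

51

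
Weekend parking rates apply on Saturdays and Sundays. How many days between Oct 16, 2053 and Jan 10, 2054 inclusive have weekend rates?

Oct 16, 2053 is a Thursday.
From Oct 16, 2053 to Jan 10, 2054 is 87 days inclusive.
87 = 7 × 12 + 3, so there are 12 full weeks plus 3 extra days.
Each full week contributes 2 weekend days (Sat, Sun): 12 × 2 = 24.
The 3 extra days are Thu, Fri, Sat — 1 of them qualifies.
Total: 24 + 1 = 25.

25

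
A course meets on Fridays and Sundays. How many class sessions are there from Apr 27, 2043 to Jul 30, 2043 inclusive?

Apr 27, 2043 is a Monday.
The range spans 95 days (inclusive of both endpoints).
95 = 7 × 13 + 4, so there are 13 full weeks plus 4 extra days.
Each full week contributes 2 days from the set (Fri, Sun): 13 × 2 = 26.
The 4 extra days are Monday, Tuesday, Wednesday, Thursday — none qualify.
Total: 26 + 0 = 26.

26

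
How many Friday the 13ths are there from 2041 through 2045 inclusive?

9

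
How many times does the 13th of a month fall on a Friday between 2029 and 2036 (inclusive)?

13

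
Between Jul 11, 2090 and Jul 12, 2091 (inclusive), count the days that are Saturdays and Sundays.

104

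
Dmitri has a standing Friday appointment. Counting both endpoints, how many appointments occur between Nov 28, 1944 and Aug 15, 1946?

89 Fridays

Nov 28, 1944 is a Tuesday.
From Nov 28, 1944 to Aug 15, 1946 is 626 days inclusive.
626 = 7 × 89 + 3, so there are 89 full weeks plus 3 extra days.
Each full week contributes one Friday: 89 so far.
The 3 extra days are Tue, Wed, Thu — none qualify.
Total: 89 + 0 = 89.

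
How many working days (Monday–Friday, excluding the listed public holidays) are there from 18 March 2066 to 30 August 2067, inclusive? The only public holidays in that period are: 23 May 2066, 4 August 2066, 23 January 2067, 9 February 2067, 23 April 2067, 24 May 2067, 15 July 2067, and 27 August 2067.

18 March 2066 is a Thursday.
The range spans 531 days (inclusive of both endpoints).
531 = 7 × 75 + 6, so there are 75 full weeks plus 6 extra days.
Each full week contributes 5 weekdays (Mon–Fri): 75 × 5 = 375.
The 6 extra days are Thu, Fri, Sat, Sun, Mon, Tue — 4 of them qualify.
Total: 375 + 4 = 379.
Holidays: 23 May 2066 (Sun); 4 August 2066 (Wed); 23 January 2067 (Sun); 9 February 2067 (Wed); 23 April 2067 (Sat); 24 May 2067 (Tue); 15 July 2067 (Fri); 27 August 2067 (Sat).
4 of the 8 holidays fall on weekdays; the rest are weekends and were already excluded.
Business days: 379 − 4 = 375.

375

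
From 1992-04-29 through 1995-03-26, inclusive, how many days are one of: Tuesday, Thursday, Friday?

1992-04-29 is a Wednesday.
The range spans 1062 days (inclusive of both endpoints).
1062 = 7 × 151 + 5, so there are 151 full weeks plus 5 extra days.
Each full week contributes 3 days from the set (Tue, Thu, Fri): 151 × 3 = 453.
The 5 extra days are Wednesday, Thursday, Friday, Saturday, Sunday — 2 of them qualify.
Total: 453 + 2 = 455.

455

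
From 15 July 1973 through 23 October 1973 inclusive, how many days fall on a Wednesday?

15 July 1973 is a Sunday.
The range spans 101 days (inclusive of both endpoints).
101 = 7 × 14 + 3, so there are 14 full weeks plus 3 extra days.
Each full week contributes one Wednesday: 14 so far.
The 3 extra days are Sun, Mon, Tue — none qualify.
Total: 14 + 0 = 14.

14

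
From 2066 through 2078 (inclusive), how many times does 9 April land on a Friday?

2

Day of week of April 9 in each year:
2066: Fri ✓, 2067: Sat, 2068: Mon, 2069: Tue, 2070: Wed, 2071: Thu, 2072: Sat, 2073: Sun, 2074: Mon, 2075: Tue, 2076: Thu, 2077: Fri ✓, 2078: Sat
Fridays: 2066, 2077.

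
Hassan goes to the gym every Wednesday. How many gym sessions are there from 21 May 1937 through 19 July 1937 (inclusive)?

21 May 1937 is a Friday.
That's 60 days from start to end, counting both.
60 = 7 × 8 + 4, so there are 8 full weeks plus 4 extra days.
Each full week contributes one Wednesday: 8 so far.
The 4 extra days are Friday, Saturday, Sunday, Monday — none qualify.
Total: 8 + 0 = 8.

8 Wednesdays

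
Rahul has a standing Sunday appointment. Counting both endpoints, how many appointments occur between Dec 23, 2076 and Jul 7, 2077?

28

Dec 23, 2076 is a Wednesday.
The range spans 197 days (inclusive of both endpoints).
197 = 7 × 28 + 1, so there are 28 full weeks plus 1 extra day.
Each full week contributes one Sunday: 28 so far.
The 1 extra day is Wednesday — none qualify.
Total: 28 + 0 = 28.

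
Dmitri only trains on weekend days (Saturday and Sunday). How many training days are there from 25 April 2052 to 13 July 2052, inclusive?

23

25 April 2052 is a Thursday.
The range spans 80 days (inclusive of both endpoints).
80 = 7 × 11 + 3, so there are 11 full weeks plus 3 extra days.
Each full week contributes 2 weekend days (Sat, Sun): 11 × 2 = 22.
The 3 extra days are Thursday, Friday, Saturday — 1 of them qualifies.
Total: 22 + 1 = 23.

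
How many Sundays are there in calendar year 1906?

52

1906-01-01 is a Monday.
That's 365 days from start to end, counting both.
365 = 7 × 52 + 1, so there are 52 full weeks plus 1 extra day.
Each full week contributes one Sunday: 52 so far.
The 1 extra day is Monday — none qualify.
Total: 52 + 0 = 52.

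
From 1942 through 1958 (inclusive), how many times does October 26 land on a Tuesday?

3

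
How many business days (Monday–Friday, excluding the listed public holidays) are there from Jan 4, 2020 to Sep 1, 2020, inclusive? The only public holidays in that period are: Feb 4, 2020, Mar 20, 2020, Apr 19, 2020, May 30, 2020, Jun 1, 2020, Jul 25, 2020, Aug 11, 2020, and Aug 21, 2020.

167

Jan 4, 2020 is a Saturday.
From Jan 4, 2020 to Sep 1, 2020 is 242 days inclusive.
242 = 7 × 34 + 4, so there are 34 full weeks plus 4 extra days.
Each full week contributes 5 weekdays (Mon–Fri): 34 × 5 = 170.
The 4 extra days are Saturday, Sunday, Monday, Tuesday — 2 of them qualify.
Total: 170 + 2 = 172.
Holidays: Feb 4, 2020 (Tue); Mar 20, 2020 (Fri); Apr 19, 2020 (Sun); May 30, 2020 (Sat); Jun 1, 2020 (Mon); Jul 25, 2020 (Sat); Aug 11, 2020 (Tue); Aug 21, 2020 (Fri).
5 of the 8 holidays fall on weekdays; the rest are weekends and were already excluded.
Business days: 172 − 5 = 167.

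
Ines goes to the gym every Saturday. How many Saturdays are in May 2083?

May 1, 2083 is a Saturday.
From May 1, 2083 to May 31, 2083 is 31 days inclusive.
31 = 7 × 4 + 3, so there are 4 full weeks plus 3 extra days.
Each full week contributes one Saturday: 4 so far.
The 3 extra days are Saturday, Sunday, Monday — 1 of them qualifies.
Total: 4 + 1 = 5.

5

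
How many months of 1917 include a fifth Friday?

4

A month has five Fridays exactly when Friday falls within its first (length − 28) days.
Jan: 31 days, starts Mon → 5 of Mon, Tue, Wed
Feb: 28 days, starts Thu → 5 of (none)
Mar: 31 days, starts Thu → 5 of Thu, Fri, Sat ✓
Apr: 30 days, starts Sun → 5 of Sun, Mon
May: 31 days, starts Tue → 5 of Tue, Wed, Thu
Jun: 30 days, starts Fri → 5 of Fri, Sat ✓
Jul: 31 days, starts Sun → 5 of Sun, Mon, Tue
Aug: 31 days, starts Wed → 5 of Wed, Thu, Fri ✓
Sep: 30 days, starts Sat → 5 of Sat, Sun
Oct: 31 days, starts Mon → 5 of Mon, Tue, Wed
Nov: 30 days, starts Thu → 5 of Thu, Fri ✓
Dec: 31 days, starts Sat → 5 of Sat, Sun, Mon
Months with five Fridays: Mar, Jun, Aug, Nov.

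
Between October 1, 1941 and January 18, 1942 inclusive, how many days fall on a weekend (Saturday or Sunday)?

October 1, 1941 is a Wednesday.
From October 1, 1941 to January 18, 1942 is 110 days inclusive.
110 = 7 × 15 + 5, so there are 15 full weeks plus 5 extra days.
Each full week contributes 2 weekend days (Sat, Sun): 15 × 2 = 30.
The 5 extra days are Wednesday, Thursday, Friday, Saturday, Sunday — 2 of them qualify.
Total: 30 + 2 = 32.

32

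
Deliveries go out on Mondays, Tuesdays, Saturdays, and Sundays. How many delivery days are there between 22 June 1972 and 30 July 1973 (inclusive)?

22 June 1972 is a Thursday.
From 22 June 1972 to 30 July 1973 is 404 days inclusive.
404 = 7 × 57 + 5, so there are 57 full weeks plus 5 extra days.
Each full week contributes 4 days from the set (Mon, Tue, Sat, Sun): 57 × 4 = 228.
The 5 extra days are Thursday, Friday, Saturday, Sunday, Monday — 3 of them qualify.
Total: 228 + 3 = 231.

231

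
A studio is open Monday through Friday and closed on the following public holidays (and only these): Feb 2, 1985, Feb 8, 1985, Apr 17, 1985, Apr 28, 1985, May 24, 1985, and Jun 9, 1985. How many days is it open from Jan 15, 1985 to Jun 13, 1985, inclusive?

Jan 15, 1985 is a Tuesday.
From Jan 15, 1985 to Jun 13, 1985 is 150 days inclusive.
150 = 7 × 21 + 3, so there are 21 full weeks plus 3 extra days.
Each full week contributes 5 weekdays (Mon–Fri): 21 × 5 = 105.
The 3 extra days are Tuesday, Wednesday, Thursday — 3 of them qualify.
Total: 105 + 3 = 108.
Holidays: Feb 2, 1985 (Sat); Feb 8, 1985 (Fri); Apr 17, 1985 (Wed); Apr 28, 1985 (Sun); May 24, 1985 (Fri); Jun 9, 1985 (Sun).
3 of the 6 holidays fall on weekdays; the rest are weekends and were already excluded.
Business days: 108 − 3 = 105.

105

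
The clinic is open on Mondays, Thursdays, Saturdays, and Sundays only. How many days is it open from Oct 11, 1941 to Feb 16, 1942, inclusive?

75

Oct 11, 1941 is a Saturday.
The range spans 129 days (inclusive of both endpoints).
129 = 7 × 18 + 3, so there are 18 full weeks plus 3 extra days.
Each full week contributes 4 days from the set (Mon, Thu, Sat, Sun): 18 × 4 = 72.
The 3 extra days are Saturday, Sunday, Monday — 3 of them qualify.
Total: 72 + 3 = 75.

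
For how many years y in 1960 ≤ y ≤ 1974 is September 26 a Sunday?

Day of week of September 26 in each year:
1960: Mon, 1961: Tue, 1962: Wed, 1963: Thu, 1964: Sat, 1965: Sun ✓, 1966: Mon, 1967: Tue, 1968: Thu, 1969: Fri, 1970: Sat, 1971: Sun ✓, 1972: Tue, 1973: Wed, 1974: Thu
Sundays: 1965, 1971.

2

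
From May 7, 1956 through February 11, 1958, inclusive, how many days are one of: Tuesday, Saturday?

185

May 7, 1956 is a Monday.
The range spans 646 days (inclusive of both endpoints).
646 = 7 × 92 + 2, so there are 92 full weeks plus 2 extra days.
Each full week contributes 2 days from the set (Tue, Sat): 92 × 2 = 184.
The 2 extra days are Monday, Tuesday — 1 of them qualifies.
Total: 184 + 1 = 185.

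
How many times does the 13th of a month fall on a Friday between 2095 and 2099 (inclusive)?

Friday-the-13ths by year:
2095: May
2096: Jan, Apr, Jul
2097: Sep, Dec
2098: Jun
2099: Feb, Mar, Nov

10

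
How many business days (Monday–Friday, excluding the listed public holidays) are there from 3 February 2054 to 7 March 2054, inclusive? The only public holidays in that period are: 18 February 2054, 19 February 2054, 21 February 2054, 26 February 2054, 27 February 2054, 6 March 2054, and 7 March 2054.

19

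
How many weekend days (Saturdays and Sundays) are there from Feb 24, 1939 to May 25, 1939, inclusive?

26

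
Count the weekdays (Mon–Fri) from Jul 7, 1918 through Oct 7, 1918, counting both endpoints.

66

Jul 7, 1918 is a Sunday.
From Jul 7, 1918 to Oct 7, 1918 is 93 days inclusive.
93 = 7 × 13 + 2, so there are 13 full weeks plus 2 extra days.
Each full week contributes 5 weekdays (Mon–Fri): 13 × 5 = 65.
The 2 extra days are Sunday, Monday — 1 of them qualifies.
Total: 65 + 1 = 66.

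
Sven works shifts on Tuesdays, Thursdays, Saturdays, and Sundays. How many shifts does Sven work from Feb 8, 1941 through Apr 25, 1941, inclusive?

Feb 8, 1941 is a Saturday.
That's 77 days from start to end, counting both.
77 = 7 × 11, so the span is exactly 11 full weeks.
Each full week contributes 4 days from the set (Tue, Thu, Sat, Sun): 11 × 4 = 44.

44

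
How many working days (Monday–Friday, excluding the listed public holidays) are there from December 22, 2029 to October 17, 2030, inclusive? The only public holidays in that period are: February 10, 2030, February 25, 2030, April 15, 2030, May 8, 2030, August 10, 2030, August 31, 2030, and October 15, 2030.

210

December 22, 2029 is a Saturday.
That's 300 days from start to end, counting both.
300 = 7 × 42 + 6, so there are 42 full weeks plus 6 extra days.
Each full week contributes 5 weekdays (Mon–Fri): 42 × 5 = 210.
The 6 extra days are Saturday, Sunday, Monday, Tuesday, Wednesday, Thursday — 4 of them qualify.
Total: 210 + 4 = 214.
Holidays: February 10, 2030 (Sun); February 25, 2030 (Mon); April 15, 2030 (Mon); May 8, 2030 (Wed); August 10, 2030 (Sat); August 31, 2030 (Sat); October 15, 2030 (Tue).
4 of the 7 holidays fall on weekdays; the rest are weekends and were already excluded.
Business days: 214 − 4 = 210.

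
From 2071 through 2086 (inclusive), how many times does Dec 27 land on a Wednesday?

Day of week of December 27 in each year:
2071: Sun, 2072: Tue, 2073: Wed ✓, 2074: Thu, 2075: Fri, 2076: Sun, 2077: Mon, 2078: Tue, 2079: Wed ✓, 2080: Fri, 2081: Sat, 2082: Sun, 2083: Mon, 2084: Wed ✓, 2085: Thu, 2086: Fri
Wednesdays: 2073, 2079, 2084.

3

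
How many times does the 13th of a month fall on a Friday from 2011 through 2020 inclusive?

19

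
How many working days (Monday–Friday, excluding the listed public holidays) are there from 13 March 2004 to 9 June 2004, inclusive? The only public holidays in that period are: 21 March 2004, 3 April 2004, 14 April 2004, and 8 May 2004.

62 working days

13 March 2004 is a Saturday.
The range spans 89 days (inclusive of both endpoints).
89 = 7 × 12 + 5, so there are 12 full weeks plus 5 extra days.
Each full week contributes 5 weekdays (Mon–Fri): 12 × 5 = 60.
The 5 extra days are Saturday, Sunday, Monday, Tuesday, Wednesday — 3 of them qualify.
Total: 60 + 3 = 63.
Holidays: 21 March 2004 (Sun); 3 April 2004 (Sat); 14 April 2004 (Wed); 8 May 2004 (Sat).
1 of the 4 holidays fall on weekdays; the rest are weekends and were already excluded.
Business days: 63 − 1 = 62.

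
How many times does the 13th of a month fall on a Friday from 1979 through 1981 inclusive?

Friday-the-13ths by year:
1979: Apr, Jul
1980: Jun
1981: Feb, Mar, Nov

6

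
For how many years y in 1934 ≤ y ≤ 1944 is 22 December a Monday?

Day of week of December 22 in each year:
1934: Sat, 1935: Sun, 1936: Tue, 1937: Wed, 1938: Thu, 1939: Fri, 1940: Sun, 1941: Mon ✓, 1942: Tue, 1943: Wed, 1944: Fri
Mondays: 1941.

1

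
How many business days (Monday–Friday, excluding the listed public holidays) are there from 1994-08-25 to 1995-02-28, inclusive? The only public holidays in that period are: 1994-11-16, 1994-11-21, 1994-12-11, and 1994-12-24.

1994-08-25 is a Thursday.
The range spans 188 days (inclusive of both endpoints).
188 = 7 × 26 + 6, so there are 26 full weeks plus 6 extra days.
Each full week contributes 5 weekdays (Mon–Fri): 26 × 5 = 130.
The 6 extra days are Thu, Fri, Sat, Sun, Mon, Tue — 4 of them qualify.
Total: 130 + 4 = 134.
Holidays: 1994-11-16 (Wed); 1994-11-21 (Mon); 1994-12-11 (Sun); 1994-12-24 (Sat).
2 of the 4 holidays fall on weekdays; the rest are weekends and were already excluded.
Business days: 134 − 2 = 132.

132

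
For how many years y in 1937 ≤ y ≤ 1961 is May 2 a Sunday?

4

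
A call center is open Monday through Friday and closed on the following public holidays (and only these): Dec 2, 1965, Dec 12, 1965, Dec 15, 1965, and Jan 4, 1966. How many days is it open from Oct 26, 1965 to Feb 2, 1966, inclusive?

69

Oct 26, 1965 is a Tuesday.
The range spans 100 days (inclusive of both endpoints).
100 = 7 × 14 + 2, so there are 14 full weeks plus 2 extra days.
Each full week contributes 5 weekdays (Mon–Fri): 14 × 5 = 70.
The 2 extra days are Tuesday, Wednesday — 2 of them qualify.
Total: 70 + 2 = 72.
Holidays: Dec 2, 1965 (Thu); Dec 12, 1965 (Sun); Dec 15, 1965 (Wed); Jan 4, 1966 (Tue).
3 of the 4 holidays fall on weekdays; the rest are weekends and were already excluded.
Business days: 72 − 3 = 69.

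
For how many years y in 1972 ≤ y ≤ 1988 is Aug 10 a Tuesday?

Day of week of August 10 in each year:
1972: Thu, 1973: Fri, 1974: Sat, 1975: Sun, 1976: Tue ✓, 1977: Wed, 1978: Thu, 1979: Fri, 1980: Sun, 1981: Mon, 1982: Tue ✓, 1983: Wed, 1984: Fri, 1985: Sat, 1986: Sun, 1987: Mon, 1988: Wed
Tuesdays: 1976, 1982.

2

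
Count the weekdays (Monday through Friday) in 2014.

261 weekdays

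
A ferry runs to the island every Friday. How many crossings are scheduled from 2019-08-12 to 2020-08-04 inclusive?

2019-08-12 is a Monday.
That's 359 days from start to end, counting both.
359 = 7 × 51 + 2, so there are 51 full weeks plus 2 extra days.
Each full week contributes one Friday: 51 so far.
The 2 extra days are Mon, Tue — none qualify.
Total: 51 + 0 = 51.

51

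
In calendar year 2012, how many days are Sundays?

2012-01-01 is a Sunday.
That's 366 days from start to end, counting both.
366 = 7 × 52 + 2, so there are 52 full weeks plus 2 extra days.
Each full week contributes one Sunday: 52 so far.
The 2 extra days are Sun, Mon — 1 of them qualifies.
Total: 52 + 1 = 53.

53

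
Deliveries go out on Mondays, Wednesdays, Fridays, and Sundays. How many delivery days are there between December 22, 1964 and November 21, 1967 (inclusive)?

608

December 22, 1964 is a Tuesday.
That's 1065 days from start to end, counting both.
1065 = 7 × 152 + 1, so there are 152 full weeks plus 1 extra day.
Each full week contributes 4 days from the set (Mon, Wed, Fri, Sun): 152 × 4 = 608.
The 1 extra day is Tuesday — none qualify.
Total: 608 + 0 = 608.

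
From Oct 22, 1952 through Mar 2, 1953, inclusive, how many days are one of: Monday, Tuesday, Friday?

56

Oct 22, 1952 is a Wednesday.
The range spans 132 days (inclusive of both endpoints).
132 = 7 × 18 + 6, so there are 18 full weeks plus 6 extra days.
Each full week contributes 3 days from the set (Mon, Tue, Fri): 18 × 3 = 54.
The 6 extra days are Wednesday, Thursday, Friday, Saturday, Sunday, Monday — 2 of them qualify.
Total: 54 + 2 = 56.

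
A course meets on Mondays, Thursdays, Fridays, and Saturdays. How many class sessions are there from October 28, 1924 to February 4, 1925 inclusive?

October 28, 1924 is a Tuesday.
That's 100 days from start to end, counting both.
100 = 7 × 14 + 2, so there are 14 full weeks plus 2 extra days.
Each full week contributes 4 days from the set (Mon, Thu, Fri, Sat): 14 × 4 = 56.
The 2 extra days are Tue, Wed — none qualify.
Total: 56 + 0 = 56.

56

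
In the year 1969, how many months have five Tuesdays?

4

A month has five Tuesdays exactly when Tuesday falls within its first (length − 28) days.
Jan: 31 days, starts Wed → 5 of Wed, Thu, Fri
Feb: 28 days, starts Sat → 5 of (none)
Mar: 31 days, starts Sat → 5 of Sat, Sun, Mon
Apr: 30 days, starts Tue → 5 of Tue, Wed ✓
May: 31 days, starts Thu → 5 of Thu, Fri, Sat
Jun: 30 days, starts Sun → 5 of Sun, Mon
Jul: 31 days, starts Tue → 5 of Tue, Wed, Thu ✓
Aug: 31 days, starts Fri → 5 of Fri, Sat, Sun
Sep: 30 days, starts Mon → 5 of Mon, Tue ✓
Oct: 31 days, starts Wed → 5 of Wed, Thu, Fri
Nov: 30 days, starts Sat → 5 of Sat, Sun
Dec: 31 days, starts Mon → 5 of Mon, Tue, Wed ✓
Months with five Tuesdays: Apr, Jul, Sep, Dec.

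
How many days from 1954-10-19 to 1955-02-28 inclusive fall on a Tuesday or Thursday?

38

1954-10-19 is a Tuesday.
The range spans 133 days (inclusive of both endpoints).
133 = 7 × 19, so the span is exactly 19 full weeks.
Each full week contributes 2 days from the set (Tue, Thu): 19 × 2 = 38.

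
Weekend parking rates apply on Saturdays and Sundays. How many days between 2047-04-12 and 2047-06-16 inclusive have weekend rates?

20

2047-04-12 is a Friday.
The range spans 66 days (inclusive of both endpoints).
66 = 7 × 9 + 3, so there are 9 full weeks plus 3 extra days.
Each full week contributes 2 weekend days (Sat, Sun): 9 × 2 = 18.
The 3 extra days are Friday, Saturday, Sunday — 2 of them qualify.
Total: 18 + 2 = 20.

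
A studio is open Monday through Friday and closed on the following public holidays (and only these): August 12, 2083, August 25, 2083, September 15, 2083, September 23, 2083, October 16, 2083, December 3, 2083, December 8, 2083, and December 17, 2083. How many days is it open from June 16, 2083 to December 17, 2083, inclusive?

126 business days

June 16, 2083 is a Wednesday.
From June 16, 2083 to December 17, 2083 is 185 days inclusive.
185 = 7 × 26 + 3, so there are 26 full weeks plus 3 extra days.
Each full week contributes 5 weekdays (Mon–Fri): 26 × 5 = 130.
The 3 extra days are Wed, Thu, Fri — 3 of them qualify.
Total: 130 + 3 = 133.
Holidays: August 12, 2083 (Thu); August 25, 2083 (Wed); September 15, 2083 (Wed); September 23, 2083 (Thu); October 16, 2083 (Sat); December 3, 2083 (Fri); December 8, 2083 (Wed); December 17, 2083 (Fri).
7 of the 8 holidays fall on weekdays; the rest are weekends and were already excluded.
Business days: 133 − 7 = 126.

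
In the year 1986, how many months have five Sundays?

4

A month has five Sundays exactly when Sunday falls within its first (length − 28) days.
Jan: 31 days, starts Wed → 5 of Wed, Thu, Fri
Feb: 28 days, starts Sat → 5 of (none)
Mar: 31 days, starts Sat → 5 of Sat, Sun, Mon ✓
Apr: 30 days, starts Tue → 5 of Tue, Wed
May: 31 days, starts Thu → 5 of Thu, Fri, Sat
Jun: 30 days, starts Sun → 5 of Sun, Mon ✓
Jul: 31 days, starts Tue → 5 of Tue, Wed, Thu
Aug: 31 days, starts Fri → 5 of Fri, Sat, Sun ✓
Sep: 30 days, starts Mon → 5 of Mon, Tue
Oct: 31 days, starts Wed → 5 of Wed, Thu, Fri
Nov: 30 days, starts Sat → 5 of Sat, Sun ✓
Dec: 31 days, starts Mon → 5 of Mon, Tue, Wed
Months with five Sundays: Mar, Jun, Aug, Nov.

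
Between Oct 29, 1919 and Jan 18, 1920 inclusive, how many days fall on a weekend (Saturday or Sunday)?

Oct 29, 1919 is a Wednesday.
The range spans 82 days (inclusive of both endpoints).
82 = 7 × 11 + 5, so there are 11 full weeks plus 5 extra days.
Each full week contributes 2 weekend days (Sat, Sun): 11 × 2 = 22.
The 5 extra days are Wed, Thu, Fri, Sat, Sun — 2 of them qualify.
Total: 22 + 2 = 24.

24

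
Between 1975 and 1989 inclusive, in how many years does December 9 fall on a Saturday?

Day of week of December 9 in each year:
1975: Tue, 1976: Thu, 1977: Fri, 1978: Sat ✓, 1979: Sun, 1980: Tue, 1981: Wed, 1982: Thu, 1983: Fri, 1984: Sun, 1985: Mon, 1986: Tue, 1987: Wed, 1988: Fri, 1989: Sat ✓
Saturdays: 1978, 1989.

2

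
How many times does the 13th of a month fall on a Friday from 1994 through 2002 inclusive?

15

Friday-the-13ths by year:
1994: May
1995: Jan, Oct
1996: Sep, Dec
1997: Jun
1998: Feb, Mar, Nov
1999: Aug
2000: Oct
2001: Apr, Jul
2002: Sep, Dec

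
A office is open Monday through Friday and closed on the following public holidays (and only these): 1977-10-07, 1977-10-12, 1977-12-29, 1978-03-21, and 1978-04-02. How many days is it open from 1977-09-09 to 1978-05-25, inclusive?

1977-09-09 is a Friday.
The range spans 259 days (inclusive of both endpoints).
259 = 7 × 37, so the span is exactly 37 full weeks.
Each full week contributes 5 weekdays (Mon–Fri): 37 × 5 = 185.
Holidays: 1977-10-07 (Fri); 1977-10-12 (Wed); 1977-12-29 (Thu); 1978-03-21 (Tue); 1978-04-02 (Sun).
4 of the 5 holidays fall on weekdays; the rest are weekends and were already excluded.
Business days: 185 − 4 = 181.

181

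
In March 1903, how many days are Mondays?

5

Mar 1, 1903 is a Sunday.
That's 31 days from start to end, counting both.
31 = 7 × 4 + 3, so there are 4 full weeks plus 3 extra days.
Each full week contributes one Monday: 4 so far.
The 3 extra days are Sunday, Monday, Tuesday — 1 of them qualifies.
Total: 4 + 1 = 5.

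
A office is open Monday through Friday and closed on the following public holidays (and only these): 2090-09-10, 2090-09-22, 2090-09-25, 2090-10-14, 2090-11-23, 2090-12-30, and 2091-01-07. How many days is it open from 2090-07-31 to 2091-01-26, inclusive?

127

2090-07-31 is a Monday.
The range spans 180 days (inclusive of both endpoints).
180 = 7 × 25 + 5, so there are 25 full weeks plus 5 extra days.
Each full week contributes 5 weekdays (Mon–Fri): 25 × 5 = 125.
The 5 extra days are Mon, Tue, Wed, Thu, Fri — 5 of them qualify.
Total: 125 + 5 = 130.
Holidays: 2090-09-10 (Sun); 2090-09-22 (Fri); 2090-09-25 (Mon); 2090-10-14 (Sat); 2090-11-23 (Thu); 2090-12-30 (Sat); 2091-01-07 (Sun).
3 of the 7 holidays fall on weekdays; the rest are weekends and were already excluded.
Business days: 130 − 3 = 127.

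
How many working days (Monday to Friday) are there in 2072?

261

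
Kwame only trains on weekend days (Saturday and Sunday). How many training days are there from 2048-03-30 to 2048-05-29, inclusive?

16

2048-03-30 is a Monday.
From 2048-03-30 to 2048-05-29 is 61 days inclusive.
61 = 7 × 8 + 5, so there are 8 full weeks plus 5 extra days.
Each full week contributes 2 weekend days (Sat, Sun): 8 × 2 = 16.
The 5 extra days are Mon, Tue, Wed, Thu, Fri — none qualify.
Total: 16 + 0 = 16.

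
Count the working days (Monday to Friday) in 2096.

261

Jan 1, 2096 is a Sunday.
The range spans 366 days (inclusive of both endpoints).
366 = 7 × 52 + 2, so there are 52 full weeks plus 2 extra days.
Each full week contributes 5 weekdays (Mon–Fri): 52 × 5 = 260.
The 2 extra days are Sunday, Monday — 1 of them qualifies.
Total: 260 + 1 = 261.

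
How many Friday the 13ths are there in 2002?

The 13th falls on a Friday when the month's 13th has weekday Fri.
Jan 13 is Sun; Feb 13 is Wed; Mar 13 is Wed; Apr 13 is Sat; May 13 is Mon; Jun 13 is Thu; Jul 13 is Sat; Aug 13 is Tue; Sep 13 is Fri ✓; Oct 13 is Sun; Nov 13 is Wed; Dec 13 is Fri ✓.
Friday the 13ths: Sep, Dec.

2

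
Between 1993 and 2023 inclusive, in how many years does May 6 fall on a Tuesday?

Day of week of May 6 in each year:
1993: Thu, 1994: Fri, 1995: Sat, 1996: Mon, 1997: Tue ✓, 1998: Wed, 1999: Thu, 2000: Sat, 2001: Sun, 2002: Mon, 2003: Tue ✓, 2004: Thu, 2005: Fri, 2006: Sat, 2007: Sun, 2008: Tue ✓, 2009: Wed, 2010: Thu, 2011: Fri, 2012: Sun, 2013: Mon, 2014: Tue ✓, 2015: Wed, 2016: Fri, 2017: Sat, 2018: Sun, 2019: Mon, 2020: Wed, 2021: Thu, 2022: Fri, 2023: Sat
Tuesdays: 1997, 2003, 2008, 2014.

4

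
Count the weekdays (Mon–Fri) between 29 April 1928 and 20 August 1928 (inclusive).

81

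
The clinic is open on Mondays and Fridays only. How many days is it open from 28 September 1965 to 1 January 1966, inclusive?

27

28 September 1965 is a Tuesday.
The range spans 96 days (inclusive of both endpoints).
96 = 7 × 13 + 5, so there are 13 full weeks plus 5 extra days.
Each full week contributes 2 days from the set (Mon, Fri): 13 × 2 = 26.
The 5 extra days are Tue, Wed, Thu, Fri, Sat — 1 of them qualifies.
Total: 26 + 1 = 27.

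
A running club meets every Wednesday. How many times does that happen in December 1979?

4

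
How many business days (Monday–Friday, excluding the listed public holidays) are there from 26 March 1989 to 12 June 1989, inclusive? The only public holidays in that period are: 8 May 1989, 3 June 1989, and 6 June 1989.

54 business days

26 March 1989 is a Sunday.
From 26 March 1989 to 12 June 1989 is 79 days inclusive.
79 = 7 × 11 + 2, so there are 11 full weeks plus 2 extra days.
Each full week contributes 5 weekdays (Mon–Fri): 11 × 5 = 55.
The 2 extra days are Sunday, Monday — 1 of them qualifies.
Total: 55 + 1 = 56.
Holidays: 8 May 1989 (Mon); 3 June 1989 (Sat); 6 June 1989 (Tue).
2 of the 3 holidays fall on weekdays; the rest are weekends and were already excluded.
Business days: 56 − 2 = 54.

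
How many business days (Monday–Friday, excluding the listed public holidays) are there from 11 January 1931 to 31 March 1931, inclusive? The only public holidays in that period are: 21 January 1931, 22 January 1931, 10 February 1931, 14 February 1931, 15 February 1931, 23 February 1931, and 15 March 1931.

53 business days

11 January 1931 is a Sunday.
The range spans 80 days (inclusive of both endpoints).
80 = 7 × 11 + 3, so there are 11 full weeks plus 3 extra days.
Each full week contributes 5 weekdays (Mon–Fri): 11 × 5 = 55.
The 3 extra days are Sunday, Monday, Tuesday — 2 of them qualify.
Total: 55 + 2 = 57.
Holidays: 21 January 1931 (Wed); 22 January 1931 (Thu); 10 February 1931 (Tue); 14 February 1931 (Sat); 15 February 1931 (Sun); 23 February 1931 (Mon); 15 March 1931 (Sun).
4 of the 7 holidays fall on weekdays; the rest are weekends and were already excluded.
Business days: 57 − 4 = 53.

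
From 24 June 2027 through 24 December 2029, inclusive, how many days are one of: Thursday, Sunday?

262

24 June 2027 is a Thursday.
That's 915 days from start to end, counting both.
915 = 7 × 130 + 5, so there are 130 full weeks plus 5 extra days.
Each full week contributes 2 days from the set (Thu, Sun): 130 × 2 = 260.
The 5 extra days are Thu, Fri, Sat, Sun, Mon — 2 of them qualify.
Total: 260 + 2 = 262.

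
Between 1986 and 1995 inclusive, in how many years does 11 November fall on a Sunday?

Day of week of November 11 in each year:
1986: Tue, 1987: Wed, 1988: Fri, 1989: Sat, 1990: Sun ✓, 1991: Mon, 1992: Wed, 1993: Thu, 1994: Fri, 1995: Sat
Sundays: 1990.

1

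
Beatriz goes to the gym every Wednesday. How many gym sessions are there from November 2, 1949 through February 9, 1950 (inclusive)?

15 Wednesdays

November 2, 1949 is a Wednesday.
That's 100 days from start to end, counting both.
100 = 7 × 14 + 2, so there are 14 full weeks plus 2 extra days.
Each full week contributes one Wednesday: 14 so far.
The 2 extra days are Wednesday, Thursday — 1 of them qualifies.
Total: 14 + 1 = 15.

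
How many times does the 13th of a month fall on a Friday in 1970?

3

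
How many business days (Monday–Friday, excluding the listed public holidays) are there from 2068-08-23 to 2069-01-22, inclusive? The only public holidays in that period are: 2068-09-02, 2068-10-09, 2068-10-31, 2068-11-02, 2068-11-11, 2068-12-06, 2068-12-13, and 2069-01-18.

2068-08-23 is a Thursday.
The range spans 153 days (inclusive of both endpoints).
153 = 7 × 21 + 6, so there are 21 full weeks plus 6 extra days.
Each full week contributes 5 weekdays (Mon–Fri): 21 × 5 = 105.
The 6 extra days are Thursday, Friday, Saturday, Sunday, Monday, Tuesday — 4 of them qualify.
Total: 105 + 4 = 109.
Holidays: 2068-09-02 (Sun); 2068-10-09 (Tue); 2068-10-31 (Wed); 2068-11-02 (Fri); 2068-11-11 (Sun); 2068-12-06 (Thu); 2068-12-13 (Thu); 2069-01-18 (Fri).
6 of the 8 holidays fall on weekdays; the rest are weekends and were already excluded.
Business days: 109 − 6 = 103.

103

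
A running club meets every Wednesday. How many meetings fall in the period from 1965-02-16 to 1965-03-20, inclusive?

1965-02-16 is a Tuesday.
From 1965-02-16 to 1965-03-20 is 33 days inclusive.
33 = 7 × 4 + 5, so there are 4 full weeks plus 5 extra days.
Each full week contributes one Wednesday: 4 so far.
The 5 extra days are Tuesday, Wednesday, Thursday, Friday, Saturday — 1 of them qualifies.
Total: 4 + 1 = 5.

5 Wednesdays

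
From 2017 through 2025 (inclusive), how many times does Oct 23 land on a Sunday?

1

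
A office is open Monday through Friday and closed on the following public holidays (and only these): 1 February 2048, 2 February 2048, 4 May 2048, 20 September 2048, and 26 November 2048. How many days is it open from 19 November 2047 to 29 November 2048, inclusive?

19 November 2047 is a Tuesday.
From 19 November 2047 to 29 November 2048 is 377 days inclusive.
377 = 7 × 53 + 6, so there are 53 full weeks plus 6 extra days.
Each full week contributes 5 weekdays (Mon–Fri): 53 × 5 = 265.
The 6 extra days are Tuesday, Wednesday, Thursday, Friday, Saturday, Sunday — 4 of them qualify.
Total: 265 + 4 = 269.
Holidays: 1 February 2048 (Sat); 2 February 2048 (Sun); 4 May 2048 (Mon); 20 September 2048 (Sun); 26 November 2048 (Thu).
2 of the 5 holidays fall on weekdays; the rest are weekends and were already excluded.
Business days: 269 − 2 = 267.

267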